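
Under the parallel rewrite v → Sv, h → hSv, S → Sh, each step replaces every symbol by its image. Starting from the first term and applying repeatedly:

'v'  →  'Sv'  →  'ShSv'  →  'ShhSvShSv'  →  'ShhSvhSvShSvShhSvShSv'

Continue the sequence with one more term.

ShhSvhSvShSvhSvShSvShhSvShSvShhSvhSvShSvShhSvShSv

Replace each of the 21 characters of ShhSvhSvShSvShhSvShSv in place — Sh hSv hSv Sh Sv hSv Sh Sv Sh hSv Sh Sv Sh hSv hSv Sh Sv Sh hSv Sh Sv — and concatenate.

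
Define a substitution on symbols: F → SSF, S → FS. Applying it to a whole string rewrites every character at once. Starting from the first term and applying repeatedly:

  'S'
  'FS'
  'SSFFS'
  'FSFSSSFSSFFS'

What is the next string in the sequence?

SSFFSSSFFSFSFSSSFFSFSSSFSSFFS

Rewriting each symbol of FSFSSSFSSFFS: F→SSF, S→FS, F→SSF, S→FS, S→FS, S→FS, F→SSF, S→FS, S→FS, F→SSF, F→SSF, S→FS, which concatenates to SSF FS SSF FS FS FS SSF FS FS SSF SSF FS.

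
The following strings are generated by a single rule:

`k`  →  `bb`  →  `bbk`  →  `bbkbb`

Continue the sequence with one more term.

bbkbbbbk

From term 3 onward, concatenate the last term with the second-to-last: bb·k = bbk, bbk·bb = bbkbb, …
Continuing: bbkbb · bbk gives term 5.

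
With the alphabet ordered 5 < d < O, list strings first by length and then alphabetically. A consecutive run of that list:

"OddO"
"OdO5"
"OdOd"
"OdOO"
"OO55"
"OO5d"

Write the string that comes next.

OO5O

Find the rightmost character of OO5d below O, bump it to the next letter, and reset everything to its right to 5.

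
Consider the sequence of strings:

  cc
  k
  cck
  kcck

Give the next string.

cckkcck

Each term (from the third on) is the two preceding terms concatenated in order: term 3 = cc·k = cck.
Continuing: cck · kcck gives term 5.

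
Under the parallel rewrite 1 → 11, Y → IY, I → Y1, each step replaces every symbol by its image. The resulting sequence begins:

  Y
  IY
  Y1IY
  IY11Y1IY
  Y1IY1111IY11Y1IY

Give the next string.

Rewriting the 16 symbols of Y1IY1111IY11Y1IY one by one yields IY 11 Y1 IY 11 11 11 11 Y1 IY 11 11 IY 11 Y1 IY; concatenated:

IY11Y1IY11111111Y1IY1111IY11Y1IY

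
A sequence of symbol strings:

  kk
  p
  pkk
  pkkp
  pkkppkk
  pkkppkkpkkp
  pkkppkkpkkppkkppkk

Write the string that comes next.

From term 3 onward, concatenate the last term with the second-to-last: p·kk = pkk, pkk·p = pkkp, …
So term 8 is pkkppkkpkkppkkppkk·pkkppkkpkkp.

pkkppkkpkkppkkppkkpkkppkkpkkp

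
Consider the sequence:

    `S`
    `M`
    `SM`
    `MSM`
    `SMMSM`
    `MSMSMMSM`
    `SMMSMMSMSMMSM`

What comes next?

MSMSMMSMSMMSMMSMSMMSM

From term 3 onward, concatenate the second-to-last term with the last: S·M = SM, M·SM = MSM, …
The next term joins MSMSMMSM and SMMSMMSMSMMSM.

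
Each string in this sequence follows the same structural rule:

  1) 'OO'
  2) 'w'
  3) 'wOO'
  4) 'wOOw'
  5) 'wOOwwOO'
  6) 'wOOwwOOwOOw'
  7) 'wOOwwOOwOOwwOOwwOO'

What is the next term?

Each term (from the third on) is the previous term followed by the one before it: term 3 = w·OO = wOO.
The next term joins wOOwwOOwOOwwOOwwOO and wOOwwOOwOOw.

wOOwwOOwOOwwOOwwOOwOOwwOOwOOw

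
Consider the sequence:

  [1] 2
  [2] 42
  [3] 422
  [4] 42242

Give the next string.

42242422

From term 3 onward, concatenate the last term with the second-to-last: 42·2 = 422, 422·42 = 42242, …
Continuing: 42242 · 422 gives term 5.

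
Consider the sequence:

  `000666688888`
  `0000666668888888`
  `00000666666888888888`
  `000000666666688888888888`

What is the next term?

Reading off run lengths: 0 runs 3, 4, 5, 6; 6 runs 4, 5, 6, 7; 8 runs 5, 7, 9, 11 — each is linear in n, where the shown terms are n = 3, 4, 5, 6.
Setting n = 7 gives 7, 8, 13 characters in each block.

0000000666666668888888888888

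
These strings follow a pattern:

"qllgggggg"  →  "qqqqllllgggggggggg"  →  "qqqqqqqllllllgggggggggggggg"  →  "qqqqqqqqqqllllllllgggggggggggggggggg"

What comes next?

qqqqqqqqqqqqqllllllllllgggggggggggggggggggggg

Reading off run lengths: q runs 1, 4, 7, 10; l runs 2, 4, 6, 8; g runs 6, 10, 14, 18 — each is linear in n (n = 1, 2, …).
At n = 5 the blocks have lengths 13, 10, 22.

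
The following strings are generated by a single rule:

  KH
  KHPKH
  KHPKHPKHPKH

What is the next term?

KHPKHPKHPKHPKHPKHPKHPKH

Each string is two copies of the previous one joined by 'P'.
One more doubling of KHPKHPKHPKH gives the answer.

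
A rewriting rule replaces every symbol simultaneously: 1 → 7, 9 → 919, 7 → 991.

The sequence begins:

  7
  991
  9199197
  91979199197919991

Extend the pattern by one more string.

φ(91979199197919991) expands symbol-by-symbol to 919 7 919 991 919 7 919 919 7 919 991 919 7 919 919 919 7; joining the 17 pieces gives the next term.

91979199919197919919791999191979199199197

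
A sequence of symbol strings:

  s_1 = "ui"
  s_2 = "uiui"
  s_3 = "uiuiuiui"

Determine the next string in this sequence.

Each string is two copies of the previous one concatenated.
One more doubling of uiuiuiui gives the answer.

uiuiuiuiuiuiuiui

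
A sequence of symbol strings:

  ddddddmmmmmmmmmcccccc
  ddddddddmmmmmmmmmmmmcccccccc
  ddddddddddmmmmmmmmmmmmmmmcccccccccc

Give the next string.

Reading off run lengths: d runs 6, 8, 10; m runs 9, 12, 15; c runs 6, 8, 10 — each is linear in n, where the shown terms are n = 2, 3, 4.
For the next term, n = 5, so the run lengths are 12, 18, 12.

ddddddddddddmmmmmmmmmmmmmmmmmmcccccccccccc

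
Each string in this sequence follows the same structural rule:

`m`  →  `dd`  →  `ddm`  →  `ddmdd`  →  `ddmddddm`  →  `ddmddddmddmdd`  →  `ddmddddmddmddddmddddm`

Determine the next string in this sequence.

ddmddddmddmddddmddddmddmddddmddmdd

Each term (from the third on) is the previous term followed by the one before it: term 3 = dd·m = ddm.
The next term joins ddmddddmddmddddmddddm and ddmddddmddmdd.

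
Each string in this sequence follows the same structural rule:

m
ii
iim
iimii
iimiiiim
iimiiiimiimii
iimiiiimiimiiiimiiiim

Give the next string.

This is a Fibonacci-style word recurrence s(k) = s(k−1)·s(k−2): e.g. ii·m = iim.
Continuing: iimiiiimiimiiiimiiiim · iimiiiimiimii gives term 8.

iimiiiimiimiiiimiiiimiimiiiimiimii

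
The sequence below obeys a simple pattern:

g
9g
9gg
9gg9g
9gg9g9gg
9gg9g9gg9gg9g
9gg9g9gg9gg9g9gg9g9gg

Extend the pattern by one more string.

9gg9g9gg9gg9g9gg9g9gg9gg9g9gg9gg9g

This is a Fibonacci-style word recurrence s(k) = s(k−1)·s(k−2): e.g. 9g·g = 9gg.
The next term joins 9gg9g9gg9gg9g9gg9g9gg and 9gg9g9gg9gg9g.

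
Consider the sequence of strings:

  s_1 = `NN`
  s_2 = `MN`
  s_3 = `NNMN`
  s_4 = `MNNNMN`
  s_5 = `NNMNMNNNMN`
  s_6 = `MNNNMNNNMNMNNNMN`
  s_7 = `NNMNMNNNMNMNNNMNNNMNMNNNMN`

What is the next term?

From term 3 onward, concatenate the second-to-last term with the last: NN·MN = NNMN, MN·NNMN = MNNNMN, …
Continuing: MNNNMNNNMNMNNNMN · NNMNMNNNMNMNNNMNNNMNMNNNMN gives term 8.

MNNNMNNNMNMNNNMNNNMNMNNNMNMNNNMNNNMNMNNNMN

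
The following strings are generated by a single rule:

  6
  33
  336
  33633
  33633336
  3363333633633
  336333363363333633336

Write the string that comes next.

This is a Fibonacci-style word recurrence s(k) = s(k−1)·s(k−2): e.g. 33·6 = 336.
The next term joins 336333363363333633336 and 3363333633633.

3363333633633336333363363333633633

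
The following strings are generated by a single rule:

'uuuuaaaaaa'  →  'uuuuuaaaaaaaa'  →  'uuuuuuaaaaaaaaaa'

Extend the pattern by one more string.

Term n consists of n+1 u's, followed by 2n a's, where the shown terms are n = 3, 4, 5.
At n = 6 the blocks have lengths 7, 12.

uuuuuuuaaaaaaaaaaaa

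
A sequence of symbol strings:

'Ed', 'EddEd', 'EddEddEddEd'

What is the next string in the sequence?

s(k+1) = s(k)·d·s(k) — each term doubles the last with 'd' between the halves.
Doubling EddEddEddEd with 'd' between the halves:

EddEddEddEddEddEddEddEd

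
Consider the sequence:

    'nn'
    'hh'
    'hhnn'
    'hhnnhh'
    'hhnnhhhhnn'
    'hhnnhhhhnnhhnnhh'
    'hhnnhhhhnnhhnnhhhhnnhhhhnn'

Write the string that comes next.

hhnnhhhhnnhhnnhhhhnnhhhhnnhhnnhhhhnnhhnnhh

From term 3 onward, concatenate the last term with the second-to-last: hh·nn = hhnn, hhnn·hh = hhnnhh, …
So term 8 is hhnnhhhhnnhhnnhhhhnnhhhhnn·hhnnhhhhnnhhnnhh.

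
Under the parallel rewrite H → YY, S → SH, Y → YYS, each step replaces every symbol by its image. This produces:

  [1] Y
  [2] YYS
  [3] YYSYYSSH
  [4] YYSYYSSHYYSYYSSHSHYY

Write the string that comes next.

φ(YYSYYSSHYYSYYSSHSHYY) expands symbol-by-symbol to YYS YYS SH YYS YYS SH SH YY YYS YYS SH YYS YYS SH SH YY SH YY YYS YYS; joining the 20 pieces gives the next term.

YYSYYSSHYYSYYSSHSHYYYYSYYSSHYYSYYSSHSHYYSHYYYYSYYS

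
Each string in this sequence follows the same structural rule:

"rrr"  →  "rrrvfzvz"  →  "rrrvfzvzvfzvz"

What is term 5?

rrrvfzvzvfzvzvfzvzvfzvz

Every step adds vfzvz to the end: s(k+1) = s(k)·vfzvz.
From rrrvfzvzvfzvz, 2 further steps: rrrvfzvzvfzvz → rrrvfzvzvfzvzvfzvz → (answer).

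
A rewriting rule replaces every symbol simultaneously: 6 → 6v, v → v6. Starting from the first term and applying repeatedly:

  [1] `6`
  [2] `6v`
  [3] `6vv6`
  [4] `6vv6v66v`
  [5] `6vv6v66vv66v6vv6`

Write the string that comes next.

Rewriting the 16 symbols of 6vv6v66vv66v6vv6 one by one yields 6v v6 v6 6v v6 6v 6v v6 v6 6v 6v v6 6v v6 v6 6v; concatenated:

6vv6v66vv66v6vv6v66v6vv66vv6v66v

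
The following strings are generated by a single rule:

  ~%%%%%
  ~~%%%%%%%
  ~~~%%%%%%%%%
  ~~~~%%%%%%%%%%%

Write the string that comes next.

~~~~~%%%%%%%%%%%%%

Each string has the form ~^{n-1} %^{2n+1}, where the shown terms are n = 2, 3, 4, 5.
At n = 6 the blocks have lengths 5, 13.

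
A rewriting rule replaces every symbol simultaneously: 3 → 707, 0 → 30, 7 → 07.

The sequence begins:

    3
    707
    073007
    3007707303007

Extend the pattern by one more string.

φ(3007707303007) expands symbol-by-symbol to 707 30 30 07 07 30 07 707 30 707 30 30 07; joining the 13 pieces gives the next term.

70730300707300770730707303007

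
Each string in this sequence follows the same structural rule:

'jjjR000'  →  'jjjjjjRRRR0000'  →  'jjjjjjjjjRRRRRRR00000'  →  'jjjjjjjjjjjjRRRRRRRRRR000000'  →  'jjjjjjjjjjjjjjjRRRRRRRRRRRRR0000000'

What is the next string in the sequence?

jjjjjjjjjjjjjjjjjjRRRRRRRRRRRRRRRR00000000

The n-th term is 3n j's then 3n-2 R's then n+2 0's (n = 1, 2, …).
Setting n = 6 gives 18, 16, 8 characters in each block.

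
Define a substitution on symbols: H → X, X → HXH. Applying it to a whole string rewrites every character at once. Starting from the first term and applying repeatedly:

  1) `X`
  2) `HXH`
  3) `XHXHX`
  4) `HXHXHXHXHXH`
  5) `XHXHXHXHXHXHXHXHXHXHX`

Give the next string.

HXHXHXHXHXHXHXHXHXHXHXHXHXHXHXHXHXHXHXHXHXH

Applying the rule to each of the 21 symbols of XHXHXHXHXHXHXHXHXHXHX gives the pieces HXH X HXH X HXH X HXH X HXH X HXH X HXH X HXH X HXH X HXH X HXH, which concatenate to the answer.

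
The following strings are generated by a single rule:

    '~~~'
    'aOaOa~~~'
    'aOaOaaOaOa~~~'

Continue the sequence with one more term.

aOaOaaOaOaaOaOa~~~

Every step adds aOaOa at the front: s(k+1) = aOaOa·s(k).
So the next term is aOaOa·aOaOaaOaOa~~~.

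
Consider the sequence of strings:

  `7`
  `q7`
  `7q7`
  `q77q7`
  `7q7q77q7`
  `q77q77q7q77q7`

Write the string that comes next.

7q7q77q7q77q77q7q77q7

From term 3 onward, concatenate the second-to-last term with the last: 7·q7 = 7q7, q7·7q7 = q77q7, …
Continuing: 7q7q77q7 · q77q77q7q77q7 gives term 7.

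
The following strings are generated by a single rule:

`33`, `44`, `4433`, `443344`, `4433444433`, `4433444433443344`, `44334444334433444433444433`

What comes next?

443344443344334444334444334433444433443344

Each term (from the third on) is the previous term followed by the one before it: term 3 = 44·33 = 4433.
So term 8 is 44334444334433444433444433·4433444433443344.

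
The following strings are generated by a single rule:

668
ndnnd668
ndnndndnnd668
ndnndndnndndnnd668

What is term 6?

The strings grow by a fixed prefix ndnnd each time.
From ndnndndnndndnnd668, 2 further steps: ndnndndnndndnnd668 → ndnndndnndndnndndnnd668 → (answer).

ndnndndnndndnndndnndndnnd668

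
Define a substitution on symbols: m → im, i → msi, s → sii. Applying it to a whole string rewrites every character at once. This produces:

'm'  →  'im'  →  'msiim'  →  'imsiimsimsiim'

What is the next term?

φ(imsiimsimsiim) expands symbol-by-symbol to msi im sii msi msi im sii msi im sii msi msi im; joining the 13 pieces gives the next term.

msiimsiimsimsiimsiimsiimsiimsimsiim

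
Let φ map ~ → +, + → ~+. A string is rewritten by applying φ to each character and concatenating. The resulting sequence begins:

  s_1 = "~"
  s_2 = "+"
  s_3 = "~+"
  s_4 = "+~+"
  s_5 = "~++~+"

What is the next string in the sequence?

Rewriting each symbol of ~++~+: ~→+, +→~+, +→~+, ~→+, +→~+, which concatenates to + ~+ ~+ + ~+.

+~+~++~+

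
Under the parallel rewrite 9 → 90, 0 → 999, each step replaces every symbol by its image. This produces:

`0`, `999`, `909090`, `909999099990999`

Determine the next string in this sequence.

Replace each of the 15 characters of 909999099990999 in place — 90 999 90 90 90 90 999 90 90 90 90 999 90 90 90 — and concatenate.

909999090909099990909090999909090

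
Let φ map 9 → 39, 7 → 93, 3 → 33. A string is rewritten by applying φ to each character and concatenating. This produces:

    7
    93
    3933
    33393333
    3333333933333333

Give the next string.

33333333333333393333333333333333

Replace each of the 16 characters of 3333333933333333 in place — 33 33 33 33 33 33 33 39 33 33 33 33 33 33 33 33 — and concatenate.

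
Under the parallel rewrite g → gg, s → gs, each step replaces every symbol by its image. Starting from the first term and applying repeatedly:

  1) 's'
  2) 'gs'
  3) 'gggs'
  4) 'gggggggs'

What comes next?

Apply φ to gggggggs symbol by symbol: g→gg, g→gg, g→gg, g→gg, g→gg, g→gg, g→gg, s→gs; joined: gg gg gg gg gg gg gg gs.

gggggggggggggggs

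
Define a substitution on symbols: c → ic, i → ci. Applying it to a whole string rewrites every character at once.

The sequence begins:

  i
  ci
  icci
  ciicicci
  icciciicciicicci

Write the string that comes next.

ciicicciicciciicicciciicciicicci

φ(icciciicciicicci) expands symbol-by-symbol to ci ic ic ci ic ci ci ic ic ci ci ic ci ic ic ci; joining the 16 pieces gives the next term.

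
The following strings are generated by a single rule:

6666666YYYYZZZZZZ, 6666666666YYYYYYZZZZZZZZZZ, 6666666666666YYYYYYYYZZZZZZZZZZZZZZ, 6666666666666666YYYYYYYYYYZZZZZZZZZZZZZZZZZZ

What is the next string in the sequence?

6666666666666666666YYYYYYYYYYYYZZZZZZZZZZZZZZZZZZZZZZ

Term n consists of 3n+1 6's, followed by 2n Y's, followed by 4n-2 Z's, where the shown terms are n = 2, 3, 4, 5.
For the next term, n = 6, so the run lengths are 19, 12, 22.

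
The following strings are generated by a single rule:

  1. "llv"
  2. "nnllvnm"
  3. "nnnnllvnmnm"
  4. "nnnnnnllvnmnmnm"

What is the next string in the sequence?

nnnnnnnnllvnmnmnmnm

Every step adds nn to the front and nm to the end of the previous string.
So the next term is nn·nnnnnnllvnmnmnm·nm.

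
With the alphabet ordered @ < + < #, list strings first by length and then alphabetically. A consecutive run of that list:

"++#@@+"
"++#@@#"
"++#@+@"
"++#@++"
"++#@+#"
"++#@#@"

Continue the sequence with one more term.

++#@#+

The successor of ++#@#@ increments the rightmost position that isn't already # and resets every position after it to @.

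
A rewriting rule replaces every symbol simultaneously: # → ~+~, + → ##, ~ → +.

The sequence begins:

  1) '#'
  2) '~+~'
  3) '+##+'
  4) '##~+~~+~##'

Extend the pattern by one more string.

~+~~+~+##++##+~+~~+~

Rewriting each symbol of ##~+~~+~##: #→~+~, #→~+~, ~→+, +→##, ~→+, ~→+, +→##, ~→+, #→~+~, #→~+~, which concatenates to ~+~ ~+~ + ## + + ## + ~+~ ~+~.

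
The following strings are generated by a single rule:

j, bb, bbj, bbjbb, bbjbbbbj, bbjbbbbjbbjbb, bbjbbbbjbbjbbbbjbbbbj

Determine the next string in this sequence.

From term 3 onward, concatenate the last term with the second-to-last: bb·j = bbj, bbj·bb = bbjbb, …
Continuing: bbjbbbbjbbjbbbbjbbbbj · bbjbbbbjbbjbb gives term 8.

bbjbbbbjbbjbbbbjbbbbjbbjbbbbjbbjbb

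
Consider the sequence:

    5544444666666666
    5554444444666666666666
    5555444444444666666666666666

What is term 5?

5555554444444444444666666666666666666666

Term n consists of n 5's, followed by 2n+1 4's, followed by 3n+3 6's, where the shown terms are n = 2, 3, 4.
At n = 6 the blocks have lengths 6, 13, 21.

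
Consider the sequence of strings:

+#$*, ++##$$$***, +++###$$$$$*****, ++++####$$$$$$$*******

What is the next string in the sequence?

Each string has the form +^{n} #^{n} $^{2n-1} *^{2n-1} (n = 1, 2, …).
Setting n = 5 gives 5, 5, 9, 9 characters in each block.

+++++#####$$$$$$$$$*********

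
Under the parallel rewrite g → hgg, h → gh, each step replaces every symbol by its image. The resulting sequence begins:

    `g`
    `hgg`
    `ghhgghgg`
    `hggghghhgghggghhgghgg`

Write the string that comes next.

ghhgghgghggghhggghghhgghggghhgghgghggghghhgghggghhgghgg

φ(hggghghhgghggghhgghgg) expands symbol-by-symbol to gh hgg hgg hgg gh hgg gh gh hgg hgg gh hgg hgg hgg gh gh hgg hgg gh hgg hgg; joining the 21 pieces gives the next term.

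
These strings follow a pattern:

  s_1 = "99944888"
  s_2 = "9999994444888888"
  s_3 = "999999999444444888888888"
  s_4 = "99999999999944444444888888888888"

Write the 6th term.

Each string has the form 9^{3n} 4^{2n} 8^{3n} (n = 1, 2, …).
Setting n = 6 gives 18, 12, 18 characters in each block.

999999999999999999444444444444888888888888888888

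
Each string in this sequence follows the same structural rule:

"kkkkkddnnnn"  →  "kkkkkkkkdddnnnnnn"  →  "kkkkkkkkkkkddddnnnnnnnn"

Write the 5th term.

kkkkkkkkkkkkkkkkkddddddnnnnnnnnnnnn

Term n consists of 3n+2 k's, followed by n+1 d's, followed by 2n+2 n's (n = 1, 2, …).
For term 5, n = 5, so the run lengths are 17, 6, 12.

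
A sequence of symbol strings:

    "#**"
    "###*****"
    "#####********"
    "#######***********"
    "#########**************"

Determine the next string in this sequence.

The n-th term is 2n-1 #'s then 3n-1 *'s (n = 1, 2, …).
At n = 6 the blocks have lengths 11, 17.

###########*****************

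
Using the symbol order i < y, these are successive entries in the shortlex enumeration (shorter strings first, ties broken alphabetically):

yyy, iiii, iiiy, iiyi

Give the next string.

iiyy

The successor of iiyi increments the rightmost position that isn't already y and resets every position after it to i.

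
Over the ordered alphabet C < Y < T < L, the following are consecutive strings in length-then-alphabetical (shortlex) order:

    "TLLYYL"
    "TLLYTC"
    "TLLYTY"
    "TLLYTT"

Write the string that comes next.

Find the rightmost character of TLLYTT below L, bump it to the next letter, and reset everything to its right to C.

TLLYTL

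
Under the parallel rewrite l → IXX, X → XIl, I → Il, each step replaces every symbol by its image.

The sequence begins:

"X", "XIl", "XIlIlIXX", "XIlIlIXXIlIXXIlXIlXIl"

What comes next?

XIlIlIXXIlIXXIlXIlXIlIlIXXIlXIlXIlIlIXXXIlIlIXXXIlIlIXX

Replace each of the 21 characters of XIlIlIXXIlIXXIlXIlXIl in place — XIl Il IXX Il IXX Il XIl XIl Il IXX Il XIl XIl Il IXX XIl Il IXX XIl Il IXX — and concatenate.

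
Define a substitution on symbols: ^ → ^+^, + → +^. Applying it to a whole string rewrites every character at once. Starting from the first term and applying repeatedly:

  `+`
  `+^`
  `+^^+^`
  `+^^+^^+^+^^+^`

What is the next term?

Rewriting the 13 symbols of +^^+^^+^+^^+^ one by one yields +^ ^+^ ^+^ +^ ^+^ ^+^ +^ ^+^ +^ ^+^ ^+^ +^ ^+^; concatenated:

+^^+^^+^+^^+^^+^+^^+^+^^+^^+^+^^+^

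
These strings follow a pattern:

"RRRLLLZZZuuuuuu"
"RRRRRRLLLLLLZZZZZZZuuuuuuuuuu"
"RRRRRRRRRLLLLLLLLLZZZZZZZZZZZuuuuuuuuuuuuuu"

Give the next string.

RRRRRRRRRRRRLLLLLLLLLLLLZZZZZZZZZZZZZZZuuuuuuuuuuuuuuuuuu

Each string has the form R^{3n} L^{3n} Z^{4n-1} u^{4n+2} (n = 1, 2, …).
Setting n = 4 gives 12, 12, 15, 18 characters in each block.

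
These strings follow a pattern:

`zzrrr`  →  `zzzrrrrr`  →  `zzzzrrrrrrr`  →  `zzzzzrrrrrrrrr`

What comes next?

Each string has the form z^{n+1} r^{2n+1} (n = 1, 2, …).
At n = 5 the blocks have lengths 6, 11.

zzzzzzrrrrrrrrrrr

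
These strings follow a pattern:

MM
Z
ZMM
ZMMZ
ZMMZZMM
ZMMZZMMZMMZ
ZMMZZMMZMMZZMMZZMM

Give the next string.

Each term (from the third on) is the previous term followed by the one before it: term 3 = Z·MM = ZMM.
The next term joins ZMMZZMMZMMZZMMZZMM and ZMMZZMMZMMZ.

ZMMZZMMZMMZZMMZZMMZMMZZMMZMMZ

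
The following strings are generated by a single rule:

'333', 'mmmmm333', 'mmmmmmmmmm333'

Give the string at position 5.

mmmmmmmmmmmmmmmmmmmm333

Each term is the previous one with mmmmm prepended.
From mmmmmmmmmm333, 2 further steps: mmmmmmmmmm333 → mmmmmmmmmmmmmmm333 → (answer).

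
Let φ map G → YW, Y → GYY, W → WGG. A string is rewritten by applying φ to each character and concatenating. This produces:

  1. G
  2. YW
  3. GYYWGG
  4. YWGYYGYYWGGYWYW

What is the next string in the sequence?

GYYWGGYWGYYGYYYWGYYGYYWGGYWYWGYYWGGGYYWGG

Replace each of the 15 characters of YWGYYGYYWGGYWYW in place — GYY WGG YW GYY GYY YW GYY GYY WGG YW YW GYY WGG GYY WGG — and concatenate.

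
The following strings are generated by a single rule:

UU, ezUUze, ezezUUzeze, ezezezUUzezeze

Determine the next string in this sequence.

Every step adds ez to the front and ze to the end of the previous string.
One more step from ezezezUUzezeze gives the answer.

ezezezezUUzezezeze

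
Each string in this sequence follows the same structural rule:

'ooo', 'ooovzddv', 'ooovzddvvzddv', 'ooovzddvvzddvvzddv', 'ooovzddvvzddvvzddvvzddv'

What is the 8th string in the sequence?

ooovzddvvzddvvzddvvzddvvzddvvzddvvzddv

Every step adds vzddv to the end: s(k+1) = s(k)·vzddv.
From ooovzddvvzddvvzddvvzddv, 3 further steps: ooovzddvvzddvvzddvvzddv → ooovzddvvzddvvzddvvzddvvzddv → ooovzddvvzddvvzddvvzddvvzddvvzddv → (answer).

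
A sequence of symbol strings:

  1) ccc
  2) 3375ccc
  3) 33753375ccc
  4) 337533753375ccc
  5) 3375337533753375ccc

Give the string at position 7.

337533753375337533753375ccc

The strings grow by a fixed prefix 3375 each time.
From 3375337533753375ccc, 2 further steps: 3375337533753375ccc → 33753375337533753375ccc → (answer).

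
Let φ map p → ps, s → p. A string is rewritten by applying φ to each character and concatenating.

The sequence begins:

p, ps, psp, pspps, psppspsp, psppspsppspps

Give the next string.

psppspsppsppspsppspsp

φ(psppspsppspps) expands symbol-by-symbol to ps p ps ps p ps p ps ps p ps ps p; joining the 13 pieces gives the next term.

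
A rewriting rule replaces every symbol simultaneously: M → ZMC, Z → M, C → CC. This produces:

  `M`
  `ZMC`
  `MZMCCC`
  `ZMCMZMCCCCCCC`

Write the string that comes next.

Applying the rule to each of the 13 symbols of ZMCMZMCCCCCCC gives the pieces M ZMC CC ZMC M ZMC CC CC CC CC CC CC CC, which concatenate to the answer.

MZMCCCZMCMZMCCCCCCCCCCCCCCC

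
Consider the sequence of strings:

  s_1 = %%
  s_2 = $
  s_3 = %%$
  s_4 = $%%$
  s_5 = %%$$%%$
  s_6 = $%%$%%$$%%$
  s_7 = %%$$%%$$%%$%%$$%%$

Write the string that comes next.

$%%$%%$$%%$%%$$%%$$%%$%%$$%%$

Each term (from the third on) is the two preceding terms concatenated in order: term 3 = %%·$ = %%$.
So term 8 is $%%$%%$$%%$·%%$$%%$$%%$%%$$%%$.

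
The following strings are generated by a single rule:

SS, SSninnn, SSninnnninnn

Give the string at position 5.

The strings grow by a fixed suffix ninnn each time.
From SSninnnninnn, 2 further steps: SSninnnninnn → SSninnnninnnninnn → (answer).

SSninnnninnnninnnninnn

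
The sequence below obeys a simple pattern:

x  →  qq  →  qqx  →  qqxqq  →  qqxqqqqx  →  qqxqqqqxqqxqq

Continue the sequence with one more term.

This is a Fibonacci-style word recurrence s(k) = s(k−1)·s(k−2): e.g. qq·x = qqx.
Continuing: qqxqqqqxqqxqq · qqxqqqqx gives term 7.

qqxqqqqxqqxqqqqxqqqqx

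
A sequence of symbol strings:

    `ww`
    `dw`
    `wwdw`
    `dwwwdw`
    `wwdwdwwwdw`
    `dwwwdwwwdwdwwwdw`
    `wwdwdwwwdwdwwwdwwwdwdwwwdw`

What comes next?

dwwwdwwwdwdwwwdwwwdwdwwwdwdwwwdwwwdwdwwwdw

This is a Fibonacci-style word recurrence s(k) = s(k−2)·s(k−1): e.g. ww·dw = wwdw.
The next term joins dwwwdwwwdwdwwwdw and wwdwdwwwdwdwwwdwwwdwdwwwdw.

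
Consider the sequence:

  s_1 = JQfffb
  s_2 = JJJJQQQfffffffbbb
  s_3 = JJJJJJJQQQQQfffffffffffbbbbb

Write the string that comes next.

JJJJJJJJJJQQQQQQQfffffffffffffffbbbbbbb

The n-th term is 3n-2 J's then 2n-1 Q's then 4n-1 f's then 2n-1 b's (n = 1, 2, …).
For the next term, n = 4, so the run lengths are 10, 7, 15, 7.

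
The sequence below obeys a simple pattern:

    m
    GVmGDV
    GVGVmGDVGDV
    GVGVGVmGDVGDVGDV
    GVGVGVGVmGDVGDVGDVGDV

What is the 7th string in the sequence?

GVGVGVGVGVGVmGDVGDVGDVGDVGDVGDV

Each term wraps the previous one in GV on the left and GDV on the right.
From GVGVGVGVmGDVGDVGDVGDV, 2 further steps: GVGVGVGVmGDVGDVGDVGDV → GVGVGVGVGVmGDVGDVGDVGDVGDV → (answer).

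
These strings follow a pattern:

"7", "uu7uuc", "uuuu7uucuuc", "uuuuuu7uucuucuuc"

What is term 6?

Each term wraps the previous one in uu on the left and uuc on the right.
From uuuuuu7uucuucuuc, 2 further steps: uuuuuu7uucuucuuc → uuuuuuuu7uucuucuucuuc → (answer).

uuuuuuuuuu7uucuucuucuucuuc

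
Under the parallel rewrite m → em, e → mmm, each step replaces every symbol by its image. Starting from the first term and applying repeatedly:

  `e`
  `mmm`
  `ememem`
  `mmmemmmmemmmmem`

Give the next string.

emememmmmememememmmmememememmmmem

Replace each of the 15 characters of mmmemmmmemmmmem in place — em em em mmm em em em em mmm em em em em mmm em — and concatenate.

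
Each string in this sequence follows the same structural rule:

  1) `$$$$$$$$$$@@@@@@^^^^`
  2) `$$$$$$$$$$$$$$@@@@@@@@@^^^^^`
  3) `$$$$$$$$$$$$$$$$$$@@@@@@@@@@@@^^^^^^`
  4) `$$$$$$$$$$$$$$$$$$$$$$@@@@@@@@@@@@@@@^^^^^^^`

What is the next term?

$$$$$$$$$$$$$$$$$$$$$$$$$$@@@@@@@@@@@@@@@@@@^^^^^^^^

Term n consists of 4n+2 $'s, followed by 3n @'s, followed by n+2 ^'s, where the shown terms are n = 2, 3, 4, 5.
For the next term, n = 6, so the run lengths are 26, 18, 8.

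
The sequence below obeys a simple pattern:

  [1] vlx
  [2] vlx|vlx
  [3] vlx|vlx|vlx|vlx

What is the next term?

vlx|vlx|vlx|vlx|vlx|vlx|vlx|vlx

s(k+1) = s(k)·|·s(k) — each term doubles the last with '|' between the halves.
One more doubling of vlx|vlx|vlx|vlx gives the answer.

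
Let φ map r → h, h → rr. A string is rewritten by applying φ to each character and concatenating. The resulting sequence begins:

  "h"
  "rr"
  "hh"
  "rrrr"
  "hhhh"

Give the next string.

rrrrrrrr

Expanding hhhh: h→rr, h→rr, h→rr, h→rr. Concatenated: rr rr rr rr.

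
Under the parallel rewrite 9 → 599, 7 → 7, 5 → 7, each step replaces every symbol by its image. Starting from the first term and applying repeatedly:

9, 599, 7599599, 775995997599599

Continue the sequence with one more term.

7775995997599599775995997599599

Replace each of the 15 characters of 775995997599599 in place — 7 7 7 599 599 7 599 599 7 7 599 599 7 599 599 — and concatenate.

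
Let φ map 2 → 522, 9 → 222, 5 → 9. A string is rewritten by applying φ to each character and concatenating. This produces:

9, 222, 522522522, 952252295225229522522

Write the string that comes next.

Replace each of the 21 characters of 952252295225229522522 in place — 222 9 522 522 9 522 522 222 9 522 522 9 522 522 222 9 522 522 9 522 522 — and concatenate.

222952252295225222229522522952252222295225229522522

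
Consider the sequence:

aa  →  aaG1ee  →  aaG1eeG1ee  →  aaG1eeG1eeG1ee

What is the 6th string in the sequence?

Each term is the previous one with G1ee appended.
From aaG1eeG1eeG1ee, 2 further steps: aaG1eeG1eeG1ee → aaG1eeG1eeG1eeG1ee → (answer).

aaG1eeG1eeG1eeG1eeG1ee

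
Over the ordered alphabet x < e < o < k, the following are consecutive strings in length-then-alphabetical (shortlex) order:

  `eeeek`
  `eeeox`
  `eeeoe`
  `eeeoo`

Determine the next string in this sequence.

eeeok

Treat eeeoo as a base-4 numeral over the given alphabet and add one, carrying through any trailing k's.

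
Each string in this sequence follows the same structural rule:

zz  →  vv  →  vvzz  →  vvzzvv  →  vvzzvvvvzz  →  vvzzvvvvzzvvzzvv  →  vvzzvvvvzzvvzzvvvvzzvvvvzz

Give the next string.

Each term (from the third on) is the previous term followed by the one before it: term 3 = vv·zz = vvzz.
The next term joins vvzzvvvvzzvvzzvvvvzzvvvvzz and vvzzvvvvzzvvzzvv.

vvzzvvvvzzvvzzvvvvzzvvvvzzvvzzvvvvzzvvzzvv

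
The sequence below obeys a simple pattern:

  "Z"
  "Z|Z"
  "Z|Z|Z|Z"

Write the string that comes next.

Every step duplicates the string with '|' between the halves.
Doubling Z|Z|Z|Z with '|' between the halves:

Z|Z|Z|Z|Z|Z|Z|Z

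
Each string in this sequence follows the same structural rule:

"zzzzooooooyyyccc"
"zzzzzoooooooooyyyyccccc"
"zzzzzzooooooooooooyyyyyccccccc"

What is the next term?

Term n consists of n+2 z's, followed by 3n o's, followed by n+1 y's, followed by 2n-1 c's, where the shown terms are n = 2, 3, 4.
At n = 5 the blocks have lengths 7, 15, 6, 9.

zzzzzzzoooooooooooooooyyyyyyccccccccc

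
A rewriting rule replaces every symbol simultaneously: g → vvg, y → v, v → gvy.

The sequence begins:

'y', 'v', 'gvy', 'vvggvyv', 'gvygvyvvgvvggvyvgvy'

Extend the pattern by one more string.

vvggvyvvvggvyvgvygvyvvggvygvyvvgvvggvyvgvyvvggvyv

Applying the rule to each of the 19 symbols of gvygvyvvgvvggvyvgvy gives the pieces vvg gvy v vvg gvy v gvy gvy vvg gvy gvy vvg vvg gvy v gvy vvg gvy v, which concatenate to the answer.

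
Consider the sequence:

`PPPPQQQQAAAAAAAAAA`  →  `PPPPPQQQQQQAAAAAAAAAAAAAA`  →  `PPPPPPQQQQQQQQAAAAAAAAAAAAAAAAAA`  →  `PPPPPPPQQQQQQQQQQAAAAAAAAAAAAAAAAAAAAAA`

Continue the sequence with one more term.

Each string has the form P^{n+2} Q^{2n} A^{4n+2}, where the shown terms are n = 2, 3, 4, 5.
At n = 6 the blocks have lengths 8, 12, 26.

PPPPPPPPQQQQQQQQQQQQAAAAAAAAAAAAAAAAAAAAAAAAAA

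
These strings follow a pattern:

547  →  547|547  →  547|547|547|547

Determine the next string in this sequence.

Each string is two copies of the previous one joined by '|'.
So the next term is two copies of 547|547|547|547 with '|' between the halves.

547|547|547|547|547|547|547|547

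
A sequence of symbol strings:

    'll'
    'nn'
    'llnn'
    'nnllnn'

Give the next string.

From term 3 onward, concatenate the second-to-last term with the last: ll·nn = llnn, nn·llnn = nnllnn, …
The next term joins llnn and nnllnn.

llnnnnllnn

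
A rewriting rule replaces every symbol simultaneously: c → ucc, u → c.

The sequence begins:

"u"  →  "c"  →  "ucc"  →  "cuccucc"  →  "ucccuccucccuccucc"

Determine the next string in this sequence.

cuccuccucccuccucccuccuccucccuccucccuccucc

Replace each of the 17 characters of ucccuccucccuccucc in place — c ucc ucc ucc c ucc ucc c ucc ucc ucc c ucc ucc c ucc ucc — and concatenate.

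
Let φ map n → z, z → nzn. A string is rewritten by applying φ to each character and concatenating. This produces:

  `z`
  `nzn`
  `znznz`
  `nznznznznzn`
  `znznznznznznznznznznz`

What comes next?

Rewriting the 21 symbols of znznznznznznznznznznz one by one yields nzn z nzn z nzn z nzn z nzn z nzn z nzn z nzn z nzn z nzn z nzn; concatenated:

nznznznznznznznznznznznznznznznznznznznznzn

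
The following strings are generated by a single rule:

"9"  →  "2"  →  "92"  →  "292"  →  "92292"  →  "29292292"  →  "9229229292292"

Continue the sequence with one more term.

From term 3 onward, concatenate the second-to-last term with the last: 9·2 = 92, 2·92 = 292, …
Continuing: 29292292 · 9229229292292 gives term 8.

292922929229229292292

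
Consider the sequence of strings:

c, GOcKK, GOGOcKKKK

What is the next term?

s(k+1) = GO·s(k)·KK, so each term gains GO as a prefix and KK as a suffix.
One more step from GOGOcKKKK gives the answer.

GOGOGOcKKKKKK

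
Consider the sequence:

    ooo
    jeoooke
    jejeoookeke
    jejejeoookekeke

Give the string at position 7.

jejejejejejeoookekekekekeke

s(k+1) = je·s(k)·ke, so each term gains je as a prefix and ke as a suffix.
From jejejeoookekeke, 3 further steps: jejejeoookekeke → jejejejeoookekekeke → jejejejejeoookekekekeke → (answer).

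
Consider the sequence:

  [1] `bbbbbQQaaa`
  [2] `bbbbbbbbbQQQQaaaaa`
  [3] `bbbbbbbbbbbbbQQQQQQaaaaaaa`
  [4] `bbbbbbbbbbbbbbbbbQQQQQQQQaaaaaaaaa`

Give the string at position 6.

bbbbbbbbbbbbbbbbbbbbbbbbbQQQQQQQQQQQQaaaaaaaaaaaaa

The n-th term is 4n+1 b's then 2n Q's then 2n+1 a's (n = 1, 2, …).
Setting n = 6 gives 25, 12, 13 characters in each block.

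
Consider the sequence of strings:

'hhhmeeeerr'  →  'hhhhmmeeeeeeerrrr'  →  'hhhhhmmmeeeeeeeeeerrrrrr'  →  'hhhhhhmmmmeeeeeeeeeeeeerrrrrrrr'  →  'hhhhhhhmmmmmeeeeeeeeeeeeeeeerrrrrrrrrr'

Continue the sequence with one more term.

The n-th term is n+2 h's then n m's then 3n+1 e's then 2n r's (n = 1, 2, …).
At n = 6 the blocks have lengths 8, 6, 19, 12.

hhhhhhhhmmmmmmeeeeeeeeeeeeeeeeeeerrrrrrrrrrrr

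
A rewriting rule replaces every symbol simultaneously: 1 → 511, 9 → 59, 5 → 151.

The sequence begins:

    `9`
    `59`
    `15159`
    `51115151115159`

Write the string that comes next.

15151151151115151115151151151115151115159

φ(51115151115159) expands symbol-by-symbol to 151 511 511 511 151 511 151 511 511 511 151 511 151 59; joining the 14 pieces gives the next term.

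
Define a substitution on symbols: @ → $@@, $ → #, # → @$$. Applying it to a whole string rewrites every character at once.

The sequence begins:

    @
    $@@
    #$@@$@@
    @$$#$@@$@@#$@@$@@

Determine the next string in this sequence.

φ(@$$#$@@$@@#$@@$@@) expands symbol-by-symbol to $@@ # # @$$ # $@@ $@@ # $@@ $@@ @$$ # $@@ $@@ # $@@ $@@; joining the 17 pieces gives the next term.

$@@##@$$#$@@$@@#$@@$@@@$$#$@@$@@#$@@$@@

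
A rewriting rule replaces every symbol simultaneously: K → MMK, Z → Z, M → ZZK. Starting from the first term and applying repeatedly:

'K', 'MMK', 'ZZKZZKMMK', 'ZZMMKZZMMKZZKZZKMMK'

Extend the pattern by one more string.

φ(ZZMMKZZMMKZZKZZKMMK) expands symbol-by-symbol to Z Z ZZK ZZK MMK Z Z ZZK ZZK MMK Z Z MMK Z Z MMK ZZK ZZK MMK; joining the 19 pieces gives the next term.

ZZZZKZZKMMKZZZZKZZKMMKZZMMKZZMMKZZKZZKMMK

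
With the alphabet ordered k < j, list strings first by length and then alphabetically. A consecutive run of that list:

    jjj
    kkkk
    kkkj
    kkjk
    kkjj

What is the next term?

Treat kkjj as a base-2 numeral over the given alphabet and add one, carrying through any trailing j's.

kjkk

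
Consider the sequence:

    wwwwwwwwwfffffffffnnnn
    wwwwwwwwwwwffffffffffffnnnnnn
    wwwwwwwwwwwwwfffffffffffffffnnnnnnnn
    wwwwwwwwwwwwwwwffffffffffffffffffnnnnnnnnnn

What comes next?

Each string has the form w^{2n+3} f^{3n} n^{2n-2}, where the shown terms are n = 3, 4, 5, 6.
At n = 7 the blocks have lengths 17, 21, 12.

wwwwwwwwwwwwwwwwwfffffffffffffffffffffnnnnnnnnnnnn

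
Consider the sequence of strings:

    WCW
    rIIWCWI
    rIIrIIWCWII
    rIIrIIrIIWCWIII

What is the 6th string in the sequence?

rIIrIIrIIrIIrIIWCWIIIII

Each term wraps the previous one in rII on the left and I on the right.
From rIIrIIrIIWCWIII, 2 further steps: rIIrIIrIIWCWIII → rIIrIIrIIrIIWCWIIII → (answer).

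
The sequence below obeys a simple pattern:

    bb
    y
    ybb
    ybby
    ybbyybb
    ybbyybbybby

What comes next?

From term 3 onward, concatenate the last term with the second-to-last: y·bb = ybb, ybb·y = ybby, …
Continuing: ybbyybbybby · ybbyybb gives term 7.

ybbyybbybbyybbyybb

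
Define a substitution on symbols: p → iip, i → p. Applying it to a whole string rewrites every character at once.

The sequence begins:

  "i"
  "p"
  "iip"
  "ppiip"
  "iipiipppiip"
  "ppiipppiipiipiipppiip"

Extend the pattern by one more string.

φ(ppiipppiipiipiipppiip) expands symbol-by-symbol to iip iip p p iip iip iip p p iip p p iip p p iip iip iip p p iip; joining the 21 pieces gives the next term.

iipiipppiipiipiipppiipppiipppiipiipiipppiip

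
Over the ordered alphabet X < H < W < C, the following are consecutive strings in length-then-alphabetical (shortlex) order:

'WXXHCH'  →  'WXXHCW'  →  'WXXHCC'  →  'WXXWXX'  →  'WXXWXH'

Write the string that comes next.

Find the rightmost character of WXXWXH below C, bump it to the next letter, and reset everything to its right to X.

WXXWXW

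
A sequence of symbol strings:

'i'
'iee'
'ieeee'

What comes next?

ieeeeee

The strings grow by a fixed suffix ee each time.
So the next term is ieeee·ee.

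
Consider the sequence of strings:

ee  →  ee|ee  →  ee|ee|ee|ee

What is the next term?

s(k+1) = s(k)·|·s(k) — each term doubles the last with '|' between the halves.
So the next term is two copies of ee|ee|ee|ee with '|' between the halves.

ee|ee|ee|ee|ee|ee|ee|ee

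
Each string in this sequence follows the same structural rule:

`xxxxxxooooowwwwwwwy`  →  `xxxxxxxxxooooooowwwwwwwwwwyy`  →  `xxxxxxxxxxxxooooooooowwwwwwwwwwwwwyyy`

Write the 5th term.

Term n consists of 3n x's, followed by 2n+1 o's, followed by 3n+1 w's, followed by n-1 y's, where the shown terms are n = 2, 3, 4.
For term 5, n = 6, so the run lengths are 18, 13, 19, 5.

xxxxxxxxxxxxxxxxxxooooooooooooowwwwwwwwwwwwwwwwwwwyyyyy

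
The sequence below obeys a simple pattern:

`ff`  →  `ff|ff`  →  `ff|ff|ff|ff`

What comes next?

Each string is two copies of the previous one joined by '|'.
Doubling ff|ff|ff|ff with '|' between the halves:

ff|ff|ff|ff|ff|ff|ff|ff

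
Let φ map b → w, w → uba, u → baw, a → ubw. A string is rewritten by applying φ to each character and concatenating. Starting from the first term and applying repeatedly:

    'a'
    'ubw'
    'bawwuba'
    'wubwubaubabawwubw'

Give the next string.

ubabawwubabawwubwbawwubwwubwubaubabawwuba

Applying the rule to each of the 17 symbols of wubwubaubabawwubw gives the pieces uba baw w uba baw w ubw baw w ubw w ubw uba uba baw w uba, which concatenate to the answer.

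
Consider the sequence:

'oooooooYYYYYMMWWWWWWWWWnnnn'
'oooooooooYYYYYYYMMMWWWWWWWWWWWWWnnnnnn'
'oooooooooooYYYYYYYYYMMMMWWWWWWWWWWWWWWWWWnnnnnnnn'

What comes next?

The n-th term is 2n+3 o's then 2n+1 Y's then n M's then 4n+1 W's then 2n n's, where the shown terms are n = 2, 3, 4.
For the next term, n = 5, so the run lengths are 13, 11, 5, 21, 10.

oooooooooooooYYYYYYYYYYYMMMMMWWWWWWWWWWWWWWWWWWWWWnnnnnnnnnn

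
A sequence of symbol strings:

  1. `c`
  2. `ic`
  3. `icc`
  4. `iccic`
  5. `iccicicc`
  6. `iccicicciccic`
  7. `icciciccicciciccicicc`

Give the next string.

Each term (from the third on) is the previous term followed by the one before it: term 3 = ic·c = icc.
The next term joins icciciccicciciccicicc and iccicicciccic.

icciciccicciciccicicciccicicciccic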